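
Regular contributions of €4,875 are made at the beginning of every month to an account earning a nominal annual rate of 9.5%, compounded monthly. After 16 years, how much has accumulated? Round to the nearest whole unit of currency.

€2,200,219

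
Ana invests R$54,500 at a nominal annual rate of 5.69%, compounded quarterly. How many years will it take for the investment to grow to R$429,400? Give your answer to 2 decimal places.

36.53 years

Periodic rate i = 0.0569/4 = 0.014225.
(1+i)^n = 429400/54500 = 7.87890, so n = ln 7.87890 / ln 1.01422 = 146.1396 quarters
= 146.1396/4 years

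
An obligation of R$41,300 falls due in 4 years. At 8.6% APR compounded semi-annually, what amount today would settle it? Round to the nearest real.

R$29,490

With 2 periods per year: i = 0.043, n = 8.
PV = 41,300 / (1 + 0.043)^8 = 41,300 / 1.400472 = 29,490.0551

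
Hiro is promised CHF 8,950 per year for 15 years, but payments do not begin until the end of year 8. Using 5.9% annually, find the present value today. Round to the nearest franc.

Value one period before first payment (t=7): 8950 × [1 − (1+0.059)^(−15)] / 0.059 = 8950 × 9.776024 = 87,495.4187
Discount back 7 years: 87,495.4187 × (1+0.059)^(−7) = 87,495.4187 × 0.669466 = 58,575.1748

CHF 58,575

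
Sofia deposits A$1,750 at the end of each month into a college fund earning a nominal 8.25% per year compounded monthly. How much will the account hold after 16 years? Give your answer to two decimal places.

A$694,031.21

i = 0.0825/12 = 0.006875 per month; n = 16·12 = 192.
FV = 1750 × [(1+0.006875)^192 − 1] / 0.006875 = 1750 × 396.589263 = 694,031.2103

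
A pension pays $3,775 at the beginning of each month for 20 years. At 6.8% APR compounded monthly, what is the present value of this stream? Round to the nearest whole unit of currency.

Periodic rate i = 0.068/12 = 0.00566667; n = 20 × 12 = 240 periods.
PV = PMT · [1 − (1+i)^(−n)] / i × (1+i) = 3775 · 131.745655 = 497,339.8478
(Beginning-of-period payments → annuity-due factor ×(1+i).)

$497,340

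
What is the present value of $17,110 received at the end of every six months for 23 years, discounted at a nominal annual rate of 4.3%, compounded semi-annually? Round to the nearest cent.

i = 0.043/2 = 0.0215 per half-year; n = 23·2 = 46.
Annuity factor a(46|0.0215) = 29.029412; PV = 17110 × 29.029412 = 496,693.2421

$496,693.24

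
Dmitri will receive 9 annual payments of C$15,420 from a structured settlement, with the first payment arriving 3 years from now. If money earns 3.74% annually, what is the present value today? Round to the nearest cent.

PV at t=2 (ordinary 9-year annuity): 15420 × a(9|0.0374) = 15420 × 7.524215 = 116,023.3930
Discount back 2 years: 116,023.3930 × (1+0.0374)^(−2) = 116,023.3930 × 0.929196 = 107,808.5176

C$107,808.52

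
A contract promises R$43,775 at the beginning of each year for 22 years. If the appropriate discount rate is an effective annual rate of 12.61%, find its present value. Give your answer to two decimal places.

PV = 43775 × [1 − (1+0.1261)^(−22)] / 0.1261 × (1+i) = 43775 × 8.275323 = 362,252.2850
Payments are at the start of each period, so multiply by (1+i).

R$362,252.29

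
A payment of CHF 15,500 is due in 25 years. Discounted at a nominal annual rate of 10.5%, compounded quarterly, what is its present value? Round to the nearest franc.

Periodic rate i = 0.105/4 = 0.02625; n = 25 × 4 = 100 periods.
PV = 15,500 / (1 + 0.02625)^100 = 15,500 / 13.344952 = 1,161.4879

CHF 1,161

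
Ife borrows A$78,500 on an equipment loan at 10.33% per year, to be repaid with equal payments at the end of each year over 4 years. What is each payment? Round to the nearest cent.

PMT = 78500 / ( [1 − (1+0.1033)^(−4)] / 0.1033 ) = 78500 / 3.147353 = 24,941.5909

A$24,941.59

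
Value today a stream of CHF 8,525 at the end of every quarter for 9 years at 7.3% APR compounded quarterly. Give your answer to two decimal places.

i = 0.073/4 = 0.01825 per quarter; n = 9·4 = 36.
PV = PMT · [1 − (1+i)^(−n)] / i = 8525 · 26.220059 = 223,526.0027

CHF 223,526.00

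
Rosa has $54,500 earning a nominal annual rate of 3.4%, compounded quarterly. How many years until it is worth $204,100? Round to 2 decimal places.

Periodic rate i = 0.034/4 = 0.0085.
(1+i)^n = 204100/54500 = 3.74495, so n = ln 3.74495 / ln 1.0085 = 156.0016 quarters
= 156.0016/4 years

39.00 years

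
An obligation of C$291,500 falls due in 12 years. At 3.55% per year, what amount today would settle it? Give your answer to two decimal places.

PV = FV·(1+i)^(−n) = 291,500 × 0.657959 = 191,795.0173

C$191,795.02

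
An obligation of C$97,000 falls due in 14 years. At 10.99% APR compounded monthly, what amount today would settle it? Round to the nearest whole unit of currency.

i = 0.1099/12 = 0.00915833 per month; n = 14·12 = 168.
PV = FV·(1+i)^(−n) = 97,000 × 0.216190 = 20,970.4386

C$20,970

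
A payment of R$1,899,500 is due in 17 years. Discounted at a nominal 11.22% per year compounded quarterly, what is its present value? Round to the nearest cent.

R$289,515.06

With 4 periods per year: i = 0.02805, n = 68.
PV = 1,899,500 / (1 + 0.02805)^68 = 1,899,500 / 6.560971 = 289,515.0558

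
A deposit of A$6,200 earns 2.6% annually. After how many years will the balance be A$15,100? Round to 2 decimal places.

n = ln(15100/6200) / ln(1+0.026) = ln(2.43548) / 0.025668 = 34.6795 years

34.68 years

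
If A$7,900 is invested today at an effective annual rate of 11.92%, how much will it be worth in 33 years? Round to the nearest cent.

FV = 7,900 × (1 + 0.1192)^33 = 324,773.9896

A$324,773.99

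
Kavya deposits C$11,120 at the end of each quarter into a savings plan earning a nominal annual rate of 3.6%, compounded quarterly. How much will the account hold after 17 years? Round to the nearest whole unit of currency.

C$1,036,723

i = 0.036/4 = 0.009 per quarter; n = 17·4 = 68.
FV = 11120 × [(1+0.009)^68 − 1] / 0.009 = 11120 × 93.230491 = 1,036,723.0630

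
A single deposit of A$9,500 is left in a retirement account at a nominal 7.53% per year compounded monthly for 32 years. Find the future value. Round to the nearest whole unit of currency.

i = 0.0753/12 = 0.006275 per month; n = 32·12 = 384.
FV = 9,500 × (1 + 0.006275)^384 = 104,937.3134

A$104,937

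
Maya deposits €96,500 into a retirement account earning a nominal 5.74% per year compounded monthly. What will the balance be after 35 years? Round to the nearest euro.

i = 0.0574/12 = 0.00478333 per month; n = 35·12 = 420.
FV = 96,500 × (1 + 0.00478333)^420 = 716,052.4492

€716,052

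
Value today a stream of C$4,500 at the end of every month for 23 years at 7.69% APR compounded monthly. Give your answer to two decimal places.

With 12 periods per year: i = 0.00640833, n = 276.
PV = 4500 × [1 − (1+0.00640833)^(−276)] / 0.00640833 = 4500 × 129.281704 = 581,767.6691

C$581,767.67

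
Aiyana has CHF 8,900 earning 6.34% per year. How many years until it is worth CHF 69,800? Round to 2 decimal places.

33.50 years

(1+i)^n = 69800/8900 = 7.84270, so n = ln 7.84270 / ln 1.0634 = 33.5048 years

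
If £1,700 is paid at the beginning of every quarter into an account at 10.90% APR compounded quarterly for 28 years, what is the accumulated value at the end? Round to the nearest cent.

£1,237,544.10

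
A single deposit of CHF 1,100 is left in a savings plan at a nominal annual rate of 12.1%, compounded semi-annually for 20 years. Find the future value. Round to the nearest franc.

CHF 11,530

Periodic rate i = 0.121/2 = 0.0605; n = 20 × 2 = 40 periods.
1,100 × (1+0.0605)^40 = 1,100 × 10.481584 = 11,529.7423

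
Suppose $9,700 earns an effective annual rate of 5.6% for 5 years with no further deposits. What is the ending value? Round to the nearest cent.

$12,737.71

FV = PV·(1+i)^n = 9,700 × 1.313166 = 12,737.7091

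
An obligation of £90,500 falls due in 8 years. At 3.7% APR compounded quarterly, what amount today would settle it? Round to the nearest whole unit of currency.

£67,404

With 4 periods per year: i = 0.00925, n = 32.
Discount factor = (1+0.00925)^(−32) = 0.744800; PV = 90,500 × 0.744800 = 67,404.4114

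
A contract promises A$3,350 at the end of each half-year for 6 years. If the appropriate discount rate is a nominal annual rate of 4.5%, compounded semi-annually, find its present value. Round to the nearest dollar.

A$34,890

Periodic rate i = 0.045/2 = 0.0225; n = 6 × 2 = 12 periods.
PV = PMT · [1 − (1+i)^(−n)] / i = 3350 · 10.414779 = 34,889.5090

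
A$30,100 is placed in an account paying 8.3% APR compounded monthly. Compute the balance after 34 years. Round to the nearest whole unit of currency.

A$501,102

With 12 periods per year: i = 0.00691667, n = 408.
FV = 30,100 × (1 + 0.00691667)^408 = 501,102.4267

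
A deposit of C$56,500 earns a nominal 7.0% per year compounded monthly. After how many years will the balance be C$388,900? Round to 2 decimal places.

27.64 years

Periodic rate i = 0.07/12 = 0.00583333.
(1+i)^n = 388900/56500 = 6.88319, so n = ln 6.88319 / ln 1.00583 = 331.6633 months
= 331.6633/12 years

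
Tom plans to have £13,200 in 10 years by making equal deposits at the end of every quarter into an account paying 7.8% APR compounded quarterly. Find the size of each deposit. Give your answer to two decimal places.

£220.91

Periodic rate i = 0.078/4 = 0.0195; n = 10 × 4 = 40 periods.
PMT = 13200 / ( [(1+0.0195)^40 − 1] / 0.0195 ) = 13200 / 59.751593 = 220.9146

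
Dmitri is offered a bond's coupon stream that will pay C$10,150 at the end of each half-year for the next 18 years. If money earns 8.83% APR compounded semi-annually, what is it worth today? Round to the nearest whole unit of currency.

With 2 periods per year: i = 0.04415, n = 36.
Annuity factor a(36|0.04415) = 17.868105; PV = 10150 × 17.868105 = 181,361.2688

C$181,361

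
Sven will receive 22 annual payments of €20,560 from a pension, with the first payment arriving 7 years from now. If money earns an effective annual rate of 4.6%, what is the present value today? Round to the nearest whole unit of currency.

PV at t=6 (ordinary 22-year annuity): 20560 × a(22|0.046) = 20560 × 13.656642 = 280,780.5531
PV₀ = 280,780.5531 / (1+0.046)^6 = 280,780.5531 / 1.309755 = 214,376.3726

€214,376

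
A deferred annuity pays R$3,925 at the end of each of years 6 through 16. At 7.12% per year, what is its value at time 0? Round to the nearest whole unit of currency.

R$20,743

PV at t=5 (ordinary 11-year annuity): 3925 × a(11|0.0712) = 3925 × 7.454058 = 29,257.1768
PV₀ = 29,257.1768 / (1+0.0712)^5 = 29,257.1768 / 1.410434 = 20,743.3835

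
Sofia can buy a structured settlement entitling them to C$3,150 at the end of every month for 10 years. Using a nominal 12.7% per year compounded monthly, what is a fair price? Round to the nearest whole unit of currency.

C$213,492

i = 0.127/12 = 0.0105833 per month; n = 10·12 = 120.
Annuity factor a(120|0.0105833) = 67.775246; PV = 3150 × 67.775246 = 213,492.0239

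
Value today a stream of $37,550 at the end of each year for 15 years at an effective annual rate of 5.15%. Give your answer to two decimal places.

$385,834.31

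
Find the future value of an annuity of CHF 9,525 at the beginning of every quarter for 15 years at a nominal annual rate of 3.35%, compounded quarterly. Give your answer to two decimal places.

Periodic rate i = 0.0335/4 = 0.008375; n = 15 × 4 = 60 periods.
Accumulation factor s(60|0.008375) × (1+i) = 78.188879; FV = 9525 × 78.188879 = 744,749.0681
(annuity-due: payments at period start, so ×(1+i).)

CHF 744,749.07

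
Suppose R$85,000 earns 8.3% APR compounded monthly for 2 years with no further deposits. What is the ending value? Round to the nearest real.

R$100,291

Periodic rate i = 0.083/12 = 0.00691667; n = 2 × 12 = 24 periods.
85,000 × (1+0.00691667)^24 = 85,000 × 1.179899 = 100,291.3858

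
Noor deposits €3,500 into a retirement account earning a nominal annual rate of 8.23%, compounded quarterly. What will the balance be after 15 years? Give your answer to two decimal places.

i = 0.0823/4 = 0.020575 per quarter; n = 15·4 = 60.
3,500 × (1+0.020575)^60 = 3,500 × 3.393873 = 11,878.5542

€11,878.55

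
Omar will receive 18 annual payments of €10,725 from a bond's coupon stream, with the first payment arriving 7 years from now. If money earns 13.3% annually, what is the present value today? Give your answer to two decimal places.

€34,093.74

PV at t=6 (ordinary 18-year annuity): 10725 × a(18|0.133) = 10725 × 6.724451 = 72,119.7316
PV₀ = 72,119.7316 / (1+0.133)^6 = 72,119.7316 / 2.115336 = 34,093.7398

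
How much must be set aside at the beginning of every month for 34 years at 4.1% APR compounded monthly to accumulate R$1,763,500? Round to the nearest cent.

i = 0.041/12 = 0.00341667 per month; n = 34·12 = 408.
PMT = 1.7635e+06 / ( [(1+0.00341667)^408 − 1] / 0.00341667 × (1+i) ) = 1.7635e+06 / 887.326383 = 1,987.4310

R$1,987.43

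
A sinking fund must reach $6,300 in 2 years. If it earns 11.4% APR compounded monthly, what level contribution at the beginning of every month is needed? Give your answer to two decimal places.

Periodic rate i = 0.114/12 = 0.0095; n = 2 × 12 = 24 periods.
PMT = 6300 / ( [(1+0.0095)^24 − 1] / 0.0095 × (1+i) ) = 6300 / 27.068868 = 232.7397

$232.74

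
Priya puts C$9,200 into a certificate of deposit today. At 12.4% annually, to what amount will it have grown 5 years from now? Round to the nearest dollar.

FV = 9,200 × (1 + 0.124)^5 = 16,505.1465

C$16,505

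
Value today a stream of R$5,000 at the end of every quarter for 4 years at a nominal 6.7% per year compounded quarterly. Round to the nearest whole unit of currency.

R$69,669

i = 0.067/4 = 0.01675 per quarter; n = 4·4 = 16.
Annuity factor a(16|0.01675) = 13.933876; PV = 5000 × 13.933876 = 69,669.3824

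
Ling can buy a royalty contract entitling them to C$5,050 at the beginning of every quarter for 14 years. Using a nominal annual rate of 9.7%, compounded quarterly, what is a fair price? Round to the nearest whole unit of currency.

C$157,547

Periodic rate i = 0.097/4 = 0.02425; n = 14 × 4 = 56 periods.
PV = PMT · [1 − (1+i)^(−n)] / i × (1+i) = 5050 · 31.197350 = 157,546.6179
Payments are at the start of each period, so multiply by (1+i).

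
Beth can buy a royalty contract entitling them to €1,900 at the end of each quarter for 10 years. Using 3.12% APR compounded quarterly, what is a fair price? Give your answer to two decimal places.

€65,070.58

i = 0.0312/4 = 0.0078 per quarter; n = 10·4 = 40.
Annuity factor a(40|0.0078) = 34.247675; PV = 1900 × 34.247675 = 65,070.5824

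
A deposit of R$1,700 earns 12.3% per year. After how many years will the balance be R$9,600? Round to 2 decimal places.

n = ln(9600/1700) / ln(1+0.123) = ln(5.64706) / 0.116004 = 14.9231 years

14.92 years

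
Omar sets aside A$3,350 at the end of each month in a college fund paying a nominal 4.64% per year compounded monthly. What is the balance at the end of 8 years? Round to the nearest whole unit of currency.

A$388,515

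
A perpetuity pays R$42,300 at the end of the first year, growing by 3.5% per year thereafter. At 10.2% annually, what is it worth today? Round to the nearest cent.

R$631,343.28

PV = PMT / (i − g) = 42300 / (0.102 − 0.035) = 42300 / 0.067000 = 631,343.2836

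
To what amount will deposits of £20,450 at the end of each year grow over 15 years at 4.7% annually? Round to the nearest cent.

£431,447.71

Accumulation factor s(15|0.047) = 21.097688; FV = 20450 × 21.097688 = 431,447.7134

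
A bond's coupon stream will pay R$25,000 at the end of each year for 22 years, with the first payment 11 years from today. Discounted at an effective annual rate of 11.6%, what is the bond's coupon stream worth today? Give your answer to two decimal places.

R$65,488.16

Value one period before first payment (t=10): 25000 × [1 − (1+0.116)^(−22)] / 0.116 = 25000 × 7.849911 = 196,247.7728
PV₀ = 196,247.7728 / (1+0.116)^10 = 196,247.7728 / 2.996691 = 65,488.1603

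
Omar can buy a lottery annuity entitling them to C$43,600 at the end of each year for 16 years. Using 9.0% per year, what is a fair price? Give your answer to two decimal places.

C$362,427.54

Annuity factor a(16|0.09) = 8.312558; PV = 43600 × 8.312558 = 362,427.5372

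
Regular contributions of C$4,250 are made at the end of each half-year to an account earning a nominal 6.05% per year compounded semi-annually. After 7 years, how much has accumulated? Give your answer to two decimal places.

i = 0.0605/2 = 0.03025 per half-year; n = 7·2 = 14.
FV = 4250 × [(1+0.03025)^14 − 1] / 0.03025 = 4250 × 17.115296 = 72,740.0088

C$72,740.01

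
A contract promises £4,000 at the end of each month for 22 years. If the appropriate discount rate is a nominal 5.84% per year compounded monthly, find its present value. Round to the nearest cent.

£593,778.46

i = 0.0584/12 = 0.00486667 per month; n = 22·12 = 264.
PV = PMT · [1 − (1+i)^(−n)] / i = 4000 · 148.444614 = 593,778.4551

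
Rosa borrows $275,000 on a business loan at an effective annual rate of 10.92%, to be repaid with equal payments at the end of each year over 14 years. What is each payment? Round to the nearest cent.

$39,221.49

PMT = 275000 / ( [1 − (1+0.1092)^(−14)] / 0.1092 ) = 275000 / 7.011462 = 39,221.4932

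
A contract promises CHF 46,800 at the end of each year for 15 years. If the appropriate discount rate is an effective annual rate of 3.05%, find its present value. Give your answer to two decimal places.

Annuity factor a(15|0.0305) = 11.894876; PV = 46800 × 11.894876 = 556,680.1753

CHF 556,680.18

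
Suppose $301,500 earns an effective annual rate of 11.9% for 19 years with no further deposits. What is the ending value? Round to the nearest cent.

$2,553,047.89

FV = 301,500 × (1 + 0.119)^19 = 2,553,047.8850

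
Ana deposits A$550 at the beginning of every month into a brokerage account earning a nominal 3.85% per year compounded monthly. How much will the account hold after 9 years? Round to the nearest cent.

i = 0.0385/12 = 0.00320833 per month; n = 9·12 = 108.
FV = PMT · [(1+i)^n − 1] / i × (1+i) = 550 · 129.242010 = 71,083.1057
(Beginning-of-period payments → annuity-due factor ×(1+i).)

A$71,083.11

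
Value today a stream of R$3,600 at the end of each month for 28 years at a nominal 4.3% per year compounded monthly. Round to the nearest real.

R$702,615

With 12 periods per year: i = 0.00358333, n = 336.
Annuity factor a(336|0.00358333) = 195.170755; PV = 3600 × 195.170755 = 702,614.7187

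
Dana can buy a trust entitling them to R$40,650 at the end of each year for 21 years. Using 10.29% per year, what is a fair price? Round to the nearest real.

R$344,533

PV = 40650 × [1 − (1+0.1029)^(−21)] / 0.1029 = 40650 × 8.475589 = 344,532.6925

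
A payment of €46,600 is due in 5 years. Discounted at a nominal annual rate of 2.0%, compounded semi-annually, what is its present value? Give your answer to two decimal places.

€42,186.37

With 2 periods per year: i = 0.01, n = 10.
PV = FV·(1+i)^(−n) = 46,600 × 0.905287 = 42,186.3721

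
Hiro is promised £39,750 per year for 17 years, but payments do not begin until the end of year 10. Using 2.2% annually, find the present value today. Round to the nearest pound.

£459,341

Value one period before first payment (t=9): 39750 × [1 − (1+0.022)^(−17)] / 0.022 = 39750 × 14.055815 = 558,718.6405
Discount back 9 years: 558,718.6405 × (1+0.022)^(−9) = 558,718.6405 × 0.822133 = 459,340.8807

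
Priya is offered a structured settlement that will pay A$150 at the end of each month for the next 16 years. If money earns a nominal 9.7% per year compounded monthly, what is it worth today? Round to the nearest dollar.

With 12 periods per year: i = 0.00808333, n = 192.
Annuity factor a(192|0.00808333) = 97.342315; PV = 150 × 97.342315 = 14,601.3473

A$14,601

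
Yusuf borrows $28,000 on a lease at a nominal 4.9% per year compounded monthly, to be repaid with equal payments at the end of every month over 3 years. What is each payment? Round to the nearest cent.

With 12 periods per year: i = 0.00408333, n = 36.
Annuity-PV factor = 33.415737; PMT = 28000 / 33.415737 = 837.9286

$837.93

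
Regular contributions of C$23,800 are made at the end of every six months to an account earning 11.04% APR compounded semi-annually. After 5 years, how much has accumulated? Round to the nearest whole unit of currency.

C$306,721

i = 0.1104/2 = 0.0552 per half-year; n = 5·2 = 10.
FV = PMT · [(1+i)^n − 1] / i = 23800 · 12.887417 = 306,720.5213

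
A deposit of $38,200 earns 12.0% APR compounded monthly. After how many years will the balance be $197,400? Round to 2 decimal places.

13.75 years

Periodic rate i = 0.12/12 = 0.01.
(1+i)^n = 197400/38200 = 5.16754, so n = ln 5.16754 / ln 1.01 = 165.0595 months
= 165.0595/12 years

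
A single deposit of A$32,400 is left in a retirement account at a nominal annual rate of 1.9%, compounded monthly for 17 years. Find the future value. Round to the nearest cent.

i = 0.019/12 = 0.00158333 per month; n = 17·12 = 204.
FV = PV·(1+i)^n = 32,400 × 1.380913 = 44,741.5672

A$44,741.57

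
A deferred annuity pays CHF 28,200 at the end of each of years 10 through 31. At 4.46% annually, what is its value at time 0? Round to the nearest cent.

PV at t=9 (ordinary 22-year annuity): 28200 × a(22|0.0446) = 28200 × 13.836043 = 390,176.4108
Discount back 9 years: 390,176.4108 × (1+0.0446)^(−9) = 390,176.4108 × 0.675227 = 263,457.6513

CHF 263,457.65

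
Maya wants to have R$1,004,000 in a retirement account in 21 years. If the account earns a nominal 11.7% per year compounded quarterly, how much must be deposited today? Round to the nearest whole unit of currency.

With 4 periods per year: i = 0.02925, n = 84.
PV = FV·(1+i)^(−n) = 1,004,000 × 0.088766 = 89,121.0217

R$89,121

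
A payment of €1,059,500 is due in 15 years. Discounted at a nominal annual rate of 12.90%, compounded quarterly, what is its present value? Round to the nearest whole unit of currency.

i = 0.129/4 = 0.03225 per quarter; n = 15·4 = 60.
PV = FV·(1+i)^(−n) = 1,059,500 × 0.148904 = 157,763.8399

€157,764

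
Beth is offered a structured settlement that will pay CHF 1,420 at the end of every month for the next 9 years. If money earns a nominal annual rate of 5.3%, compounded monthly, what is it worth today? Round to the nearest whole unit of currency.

CHF 121,757

i = 0.053/12 = 0.00441667 per month; n = 9·12 = 108.
PV = 1420 × [1 − (1+0.00441667)^(−108)] / 0.00441667 = 1420 × 85.744591 = 121,757.3194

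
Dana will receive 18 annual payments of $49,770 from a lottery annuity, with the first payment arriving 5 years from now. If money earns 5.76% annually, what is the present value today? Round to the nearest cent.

$438,609.89

Value one period before first payment (t=4): 49770 × [1 − (1+0.0576)^(−18)] / 0.0576 = 49770 × 11.025456 = 548,736.9232
PV₀ = 548,736.9232 / (1+0.0576)^4 = 548,736.9232 / 1.251082 = 438,609.8851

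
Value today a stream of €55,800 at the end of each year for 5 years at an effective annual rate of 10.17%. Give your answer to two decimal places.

€210,610.46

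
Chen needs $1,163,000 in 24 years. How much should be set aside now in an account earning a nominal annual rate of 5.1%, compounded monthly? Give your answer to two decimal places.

i = 0.051/12 = 0.00425 per month; n = 24·12 = 288.
Discount factor = (1+0.00425)^(−288) = 0.294815; PV = 1,163,000 × 0.294815 = 342,870.1508

$342,870.15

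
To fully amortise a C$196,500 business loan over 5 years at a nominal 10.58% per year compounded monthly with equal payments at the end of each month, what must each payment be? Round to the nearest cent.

C$4,231.34

With 12 periods per year: i = 0.00881667, n = 60.
PMT = 196500 / ( [1 − (1+0.00881667)^(−60)] / 0.00881667 ) = 196500 / 46.439157 = 4,231.3430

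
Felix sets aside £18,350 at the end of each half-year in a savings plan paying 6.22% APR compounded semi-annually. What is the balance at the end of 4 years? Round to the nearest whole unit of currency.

£163,813

Periodic rate i = 0.0622/2 = 0.0311; n = 4 × 2 = 8 periods.
Accumulation factor s(8|0.0311) = 8.927123; FV = 18350 × 8.927123 = 163,812.6994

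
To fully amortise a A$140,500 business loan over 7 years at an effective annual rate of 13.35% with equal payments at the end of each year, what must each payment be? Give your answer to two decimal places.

A$32,115.40

PMT = 140500 / ( [1 − (1+0.1335)^(−7)] / 0.1335 ) = 140500 / 4.374848 = 32,115.4049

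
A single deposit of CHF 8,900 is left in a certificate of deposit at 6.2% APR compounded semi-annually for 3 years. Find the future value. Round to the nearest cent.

CHF 10,689.12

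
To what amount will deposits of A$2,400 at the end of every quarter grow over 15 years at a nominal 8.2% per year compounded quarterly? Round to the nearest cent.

A$278,510.11

Periodic rate i = 0.082/4 = 0.0205; n = 15 × 4 = 60 periods.
Accumulation factor s(60|0.0205) = 116.045878; FV = 2400 × 116.045878 = 278,510.1062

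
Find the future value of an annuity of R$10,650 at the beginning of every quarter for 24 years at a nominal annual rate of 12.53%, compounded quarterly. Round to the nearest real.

With 4 periods per year: i = 0.031325, n = 96.
FV = PMT · [(1+i)^n − 1] / i × (1+i) = 10650 · 603.105488 = 6,423,073.4436
(annuity-due: payments at period start, so ×(1+i).)

R$6,423,073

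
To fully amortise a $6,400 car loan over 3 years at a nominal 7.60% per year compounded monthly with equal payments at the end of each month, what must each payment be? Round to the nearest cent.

i = 0.076/12 = 0.00633333 per month; n = 3·12 = 36.
PMT = 6400 / ( [1 − (1+0.00633333)^(−36)] / 0.00633333 ) = 6400 / 32.100497 = 199.3739

$199.37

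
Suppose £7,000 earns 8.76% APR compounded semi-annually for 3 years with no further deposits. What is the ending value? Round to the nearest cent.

With 2 periods per year: i = 0.0438, n = 6.
FV = PV·(1+i)^n = 7,000 × 1.293313 = 9,053.1933

£9,053.19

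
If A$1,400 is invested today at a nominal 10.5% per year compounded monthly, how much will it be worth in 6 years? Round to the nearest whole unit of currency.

A$2,621

With 12 periods per year: i = 0.00875, n = 72.
FV = 1,400 × (1 + 0.00875)^72 = 2,621.4614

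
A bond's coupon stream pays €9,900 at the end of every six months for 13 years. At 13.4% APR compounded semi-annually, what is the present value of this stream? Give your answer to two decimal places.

With 2 periods per year: i = 0.067, n = 26.
PV = PMT · [1 − (1+i)^(−n)] / i = 9900 · 12.160659 = 120,390.5204

€120,390.52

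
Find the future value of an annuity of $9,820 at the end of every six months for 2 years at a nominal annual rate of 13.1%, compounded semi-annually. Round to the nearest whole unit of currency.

With 2 periods per year: i = 0.0655, n = 4.
FV = 9820 × [(1+0.0655)^4 − 1] / 0.0655 = 9820 × 4.410442 = 43,310.5406

$43,311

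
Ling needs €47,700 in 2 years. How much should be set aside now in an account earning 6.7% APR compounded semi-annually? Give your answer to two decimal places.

€41,809.64

i = 0.067/2 = 0.0335 per half-year; n = 2·2 = 4.
PV = 47,700 / (1 + 0.0335)^4 = 47,700 / 1.140885 = 41,809.6426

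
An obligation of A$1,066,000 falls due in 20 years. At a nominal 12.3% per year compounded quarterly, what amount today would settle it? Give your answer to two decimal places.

A$94,512.60

Periodic rate i = 0.123/4 = 0.03075; n = 20 × 4 = 80 periods.
PV = FV·(1+i)^(−n) = 1,066,000 × 0.088661 = 94,512.6035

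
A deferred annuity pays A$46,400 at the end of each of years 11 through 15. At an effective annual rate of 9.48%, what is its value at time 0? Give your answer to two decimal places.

Value one period before first payment (t=10): 46400 × [1 − (1+0.0948)^(−5)] / 0.0948 = 46400 × 3.841687 = 178,254.2634
PV₀ = 178,254.2634 / (1+0.0948)^10 = 178,254.2634 / 2.473705 = 72,059.6317

A$72,059.63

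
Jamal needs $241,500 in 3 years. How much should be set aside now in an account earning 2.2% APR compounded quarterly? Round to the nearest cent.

$226,116.49

With 4 periods per year: i = 0.0055, n = 12.
PV = FV·(1+i)^(−n) = 241,500 × 0.936300 = 226,116.4903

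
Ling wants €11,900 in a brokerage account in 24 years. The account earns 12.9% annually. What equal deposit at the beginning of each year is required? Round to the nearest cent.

€78.17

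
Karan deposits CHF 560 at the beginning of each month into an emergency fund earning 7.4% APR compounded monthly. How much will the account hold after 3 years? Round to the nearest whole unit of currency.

With 12 periods per year: i = 0.00616667, n = 36.
FV = PMT · [(1+i)^n − 1] / i × (1+i) = 560 · 40.418615 = 22,634.4246
(annuity-due: payments at period start, so ×(1+i).)

CHF 22,634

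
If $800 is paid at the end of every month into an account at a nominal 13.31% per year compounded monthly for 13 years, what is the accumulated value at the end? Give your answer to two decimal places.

$330,976.76

i = 0.1331/12 = 0.0110917 per month; n = 13·12 = 156.
FV = PMT · [(1+i)^n − 1] / i = 800 · 413.720952 = 330,976.7613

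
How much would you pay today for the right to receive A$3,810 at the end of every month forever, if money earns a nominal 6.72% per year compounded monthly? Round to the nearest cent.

A$680,357.14

Periodic rate i = 0.0672/12 = 0.0056.
PV = PMT / i = 3810 / 0.0056 = 680,357.1429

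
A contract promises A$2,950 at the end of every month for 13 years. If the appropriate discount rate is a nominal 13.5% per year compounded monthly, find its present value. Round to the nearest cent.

With 12 periods per year: i = 0.01125, n = 156.
PV = PMT · [1 − (1+i)^(−n)] / i = 2950 · 73.368018 = 216,435.6541

A$216,435.65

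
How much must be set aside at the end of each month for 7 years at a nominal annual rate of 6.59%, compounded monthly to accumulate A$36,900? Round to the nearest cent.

With 12 periods per year: i = 0.00549167, n = 84.
FV-annuity factor = 106.367367; PMT = 36900 / 106.367367 = 346.9109

A$346.91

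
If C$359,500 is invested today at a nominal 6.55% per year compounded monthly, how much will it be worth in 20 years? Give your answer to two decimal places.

C$1,327,631.66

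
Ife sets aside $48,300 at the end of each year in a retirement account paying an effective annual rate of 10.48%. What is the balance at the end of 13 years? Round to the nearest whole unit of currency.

$1,222,856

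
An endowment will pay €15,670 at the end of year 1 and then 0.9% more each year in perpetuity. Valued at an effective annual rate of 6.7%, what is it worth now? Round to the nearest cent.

PV = D₁/(r − g) = 15670/(0.067 − 0.009) = 270,172.4138

€270,172.41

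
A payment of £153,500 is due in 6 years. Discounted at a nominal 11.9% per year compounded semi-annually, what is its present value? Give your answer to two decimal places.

£76,717.92

i = 0.119/2 = 0.0595 per half-year; n = 6·2 = 12.
PV = 153,500 / (1 + 0.0595)^12 = 153,500 / 2.000836 = 76,717.9249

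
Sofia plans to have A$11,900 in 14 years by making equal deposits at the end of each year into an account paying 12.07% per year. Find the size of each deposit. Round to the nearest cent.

A$365.47

FV-annuity factor = 32.560470; PMT = 11900 / 32.560470 = 365.4738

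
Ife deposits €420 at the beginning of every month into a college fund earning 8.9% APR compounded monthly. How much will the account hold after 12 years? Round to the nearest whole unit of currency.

Periodic rate i = 0.089/12 = 0.00741667; n = 12 × 12 = 144 periods.
Accumulation factor s(144|0.00741667) × (1+i) = 257.823122; FV = 420 × 257.823122 = 108,285.7113
(Beginning-of-period payments → annuity-due factor ×(1+i).)

€108,286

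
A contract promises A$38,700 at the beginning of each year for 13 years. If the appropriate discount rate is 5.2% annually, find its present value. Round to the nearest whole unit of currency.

A$377,871

PV = 38700 × [1 − (1+0.052)^(−13)] / 0.052 × (1+i) = 38700 × 9.764117 = 377,871.3426
(Beginning-of-period payments → annuity-due factor ×(1+i).)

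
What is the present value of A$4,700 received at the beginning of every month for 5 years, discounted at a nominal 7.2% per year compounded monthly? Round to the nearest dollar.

A$237,649

With 12 periods per year: i = 0.006, n = 60.
PV = PMT · [1 − (1+i)^(−n)] / i × (1+i) = 4700 · 50.563703 = 237,649.4032
Payments are at the start of each period, so multiply by (1+i).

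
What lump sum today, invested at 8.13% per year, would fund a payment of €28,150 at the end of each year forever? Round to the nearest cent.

PV = PMT / i = 28150 / 0.0813 = 346,248.4625

€346,248.46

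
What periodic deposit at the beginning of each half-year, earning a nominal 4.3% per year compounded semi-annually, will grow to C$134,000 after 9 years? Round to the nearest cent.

C$6,045.42

Periodic rate i = 0.043/2 = 0.0215; n = 9 × 2 = 18 periods.
FV-annuity factor × (1+i) = 22.165556; PMT = 134000 / 22.165556 = 6,045.4157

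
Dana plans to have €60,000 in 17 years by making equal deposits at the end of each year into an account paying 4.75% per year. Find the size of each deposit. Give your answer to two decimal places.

€2,373.04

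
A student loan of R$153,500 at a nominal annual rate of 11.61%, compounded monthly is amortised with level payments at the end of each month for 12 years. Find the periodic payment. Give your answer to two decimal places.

R$1,980.01

Periodic rate i = 0.1161/12 = 0.009675; n = 12 × 12 = 144 periods.
PMT = 153500 / ( [1 − (1+0.009675)^(−144)] / 0.009675 ) = 153500 / 77.524785 = 1,980.0119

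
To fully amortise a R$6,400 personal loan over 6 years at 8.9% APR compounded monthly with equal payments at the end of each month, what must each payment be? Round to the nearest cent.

Periodic rate i = 0.089/12 = 0.00741667; n = 6 × 12 = 72 periods.
PMT = 6400 / ( [1 − (1+0.00741667)^(−72)] / 0.00741667 ) = 6400 / 55.629895 = 115.0461

R$115.05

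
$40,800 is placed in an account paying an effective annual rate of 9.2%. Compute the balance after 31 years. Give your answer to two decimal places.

FV = 40,800 × (1 + 0.092)^31 = 624,542.4355

$624,542.44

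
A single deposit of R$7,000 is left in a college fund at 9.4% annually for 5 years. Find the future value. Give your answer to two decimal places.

FV = PV·(1+i)^n = 7,000 × 1.567064 = 10,969.4449

R$10,969.44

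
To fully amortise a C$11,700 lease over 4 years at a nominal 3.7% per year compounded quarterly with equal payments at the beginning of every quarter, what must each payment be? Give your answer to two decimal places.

C$782.83

Periodic rate i = 0.037/4 = 0.00925; n = 4 × 4 = 16 periods.
PMT = 11700 / ( [1 − (1+0.00925)^(−16)] / 0.00925 × (1+i) ) = 11700 / 14.945843 = 782.8264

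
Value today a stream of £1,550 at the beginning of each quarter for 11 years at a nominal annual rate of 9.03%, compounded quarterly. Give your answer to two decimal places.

i = 0.0903/4 = 0.022575 per quarter; n = 11·4 = 44.
PV = PMT · [1 − (1+i)^(−n)] / i × (1+i) = 1550 · 28.334678 = 43,918.7505
(Beginning-of-period payments → annuity-due factor ×(1+i).)

£43,918.75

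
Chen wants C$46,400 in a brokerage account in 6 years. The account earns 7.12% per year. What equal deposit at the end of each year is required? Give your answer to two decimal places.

C$6,466.94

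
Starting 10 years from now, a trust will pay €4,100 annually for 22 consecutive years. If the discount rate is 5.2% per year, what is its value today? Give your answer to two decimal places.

PV at t=9 (ordinary 22-year annuity): 4100 × a(22|0.052) = 4100 × 12.926273 = 52,997.7198
PV₀ = 52,997.7198 / (1+0.052)^9 = 52,997.7198 / 1.578126 = 33,582.6936

€33,582.69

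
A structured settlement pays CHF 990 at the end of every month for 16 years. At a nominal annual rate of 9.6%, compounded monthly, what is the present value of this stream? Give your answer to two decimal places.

CHF 96,950.73

Periodic rate i = 0.096/12 = 0.008; n = 16 × 12 = 192 periods.
Annuity factor a(192|0.008) = 97.930025; PV = 990 × 97.930025 = 96,950.7252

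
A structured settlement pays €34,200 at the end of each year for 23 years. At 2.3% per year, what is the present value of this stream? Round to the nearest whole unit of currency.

€605,586

Annuity factor a(23|0.023) = 17.707183; PV = 34200 × 17.707183 = 605,585.6476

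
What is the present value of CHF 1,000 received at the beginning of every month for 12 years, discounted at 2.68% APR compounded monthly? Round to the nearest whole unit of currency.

CHF 123,298

i = 0.0268/12 = 0.00223333 per month; n = 12·12 = 144.
Annuity factor a(144|0.00223333) × (1+i) = 123.297971; PV = 1000 × 123.297971 = 123,297.9705
Payments are at the start of each period, so multiply by (1+i).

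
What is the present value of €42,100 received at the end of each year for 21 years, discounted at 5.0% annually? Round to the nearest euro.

PV = PMT · [1 − (1+i)^(−n)] / i = 42100 · 12.821153 = 539,770.5290

€539,771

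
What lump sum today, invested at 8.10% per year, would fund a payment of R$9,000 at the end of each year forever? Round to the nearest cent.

PV = C/r = 9000/0.081 = 111,111.1111

R$111,111.11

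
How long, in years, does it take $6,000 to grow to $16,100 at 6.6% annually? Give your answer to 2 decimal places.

15.44 years

n = ln(16100/6000) / ln(1+0.066) = ln(2.68333) / 0.063913 = 15.4437 years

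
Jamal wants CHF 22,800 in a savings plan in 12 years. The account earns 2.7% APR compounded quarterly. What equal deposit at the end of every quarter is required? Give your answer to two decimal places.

CHF 403.79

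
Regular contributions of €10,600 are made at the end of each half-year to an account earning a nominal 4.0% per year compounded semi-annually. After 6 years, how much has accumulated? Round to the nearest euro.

€142,168

With 2 periods per year: i = 0.02, n = 12.
FV = 10600 × [(1+0.02)^12 − 1] / 0.02 = 10600 × 13.412090 = 142,168.1511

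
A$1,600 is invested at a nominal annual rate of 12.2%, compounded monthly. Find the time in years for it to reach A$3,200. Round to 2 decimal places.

5.71 years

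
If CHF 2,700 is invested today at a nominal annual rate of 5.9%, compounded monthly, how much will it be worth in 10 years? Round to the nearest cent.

With 12 periods per year: i = 0.00491667, n = 120.
FV = 2,700 × (1 + 0.00491667)^120 = 4,863.7322

CHF 4,863.73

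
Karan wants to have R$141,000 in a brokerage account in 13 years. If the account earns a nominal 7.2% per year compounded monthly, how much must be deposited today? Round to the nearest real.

Periodic rate i = 0.072/12 = 0.006; n = 13 × 12 = 156 periods.
PV = FV·(1+i)^(−n) = 141,000 × 0.393292 = 55,454.1586

R$55,454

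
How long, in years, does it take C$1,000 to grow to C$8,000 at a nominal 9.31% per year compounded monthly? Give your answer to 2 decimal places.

Periodic rate i = 0.0931/12 = 0.00775833.
n = ln(8000/1000) / ln(1+0.00775833) = ln(8.00000) / 0.007728 = 269.0652 months
= 269.0652/12 years

22.42 years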